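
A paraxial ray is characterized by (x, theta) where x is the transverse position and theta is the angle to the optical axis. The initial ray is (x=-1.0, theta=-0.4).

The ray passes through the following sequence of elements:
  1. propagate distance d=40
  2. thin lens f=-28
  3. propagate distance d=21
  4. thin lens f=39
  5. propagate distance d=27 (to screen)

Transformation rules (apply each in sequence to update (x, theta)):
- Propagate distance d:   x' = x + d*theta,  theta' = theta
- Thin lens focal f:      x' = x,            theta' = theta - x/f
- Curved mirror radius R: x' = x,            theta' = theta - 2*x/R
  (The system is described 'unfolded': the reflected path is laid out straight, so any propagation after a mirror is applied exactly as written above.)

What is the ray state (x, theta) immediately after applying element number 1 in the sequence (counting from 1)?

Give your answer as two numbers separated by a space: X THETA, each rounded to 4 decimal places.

Initial: x=-1.0000 theta=-0.4000
After 1 (propagate distance d=40): x=-17.0000 theta=-0.4000
Rounded to 4 decimal places: x = -17.0000, theta = -0.4000

Answer: -17.0000 -0.4000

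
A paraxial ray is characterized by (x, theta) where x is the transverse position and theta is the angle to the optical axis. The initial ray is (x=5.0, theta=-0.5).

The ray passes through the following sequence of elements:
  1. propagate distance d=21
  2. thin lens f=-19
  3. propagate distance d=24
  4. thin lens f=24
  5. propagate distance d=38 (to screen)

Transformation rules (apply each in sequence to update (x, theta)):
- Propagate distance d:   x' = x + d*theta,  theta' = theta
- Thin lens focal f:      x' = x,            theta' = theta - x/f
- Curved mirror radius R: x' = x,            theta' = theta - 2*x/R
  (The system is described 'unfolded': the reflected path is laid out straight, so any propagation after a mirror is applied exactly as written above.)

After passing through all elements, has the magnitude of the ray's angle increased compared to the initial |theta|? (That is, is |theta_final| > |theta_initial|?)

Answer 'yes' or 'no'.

Answer: no

Derivation:
Initial: x=5.0000 theta=-0.5000
After 1 (propagate distance d=21): x=-5.5000 theta=-0.5000
After 2 (thin lens f=-19): x=-5.5000 theta=-15/19 (≈-0.7895)
After 3 (propagate distance d=24): x=-929/38 (≈-24.4474) theta=-15/19 (≈-0.7895)
After 4 (thin lens f=24): x=-929/38 (≈-24.4474) theta=11/48 (≈0.2292)
After 5 (propagate distance d=38 (to screen)): x=-7177/456 (≈-15.7390) theta=11/48 (≈0.2292)
|theta_initial|=0.5000 |theta_final|=11/48 (≈0.2292) -> not increased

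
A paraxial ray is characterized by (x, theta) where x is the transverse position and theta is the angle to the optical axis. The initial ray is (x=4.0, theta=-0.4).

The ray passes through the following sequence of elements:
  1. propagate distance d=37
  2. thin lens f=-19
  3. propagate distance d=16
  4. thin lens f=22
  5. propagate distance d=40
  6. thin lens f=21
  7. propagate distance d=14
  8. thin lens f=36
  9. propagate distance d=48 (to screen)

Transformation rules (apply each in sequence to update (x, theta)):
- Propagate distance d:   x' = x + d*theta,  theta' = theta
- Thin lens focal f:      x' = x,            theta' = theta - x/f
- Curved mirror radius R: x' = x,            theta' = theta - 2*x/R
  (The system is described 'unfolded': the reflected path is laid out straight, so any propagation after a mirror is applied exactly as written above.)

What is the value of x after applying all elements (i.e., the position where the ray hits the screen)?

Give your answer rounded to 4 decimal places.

Answer: 51.1082

Derivation:
Initial: x=4.0000 theta=-0.4000
After 1 (propagate distance d=37): x=-10.8000 theta=-0.4000
After 2 (thin lens f=-19): x=-10.8000 theta=-92/95 (≈-0.9684)
After 3 (propagate distance d=16): x=-2498/95 (≈-26.2947) theta=-92/95 (≈-0.9684)
After 4 (thin lens f=22): x=-2498/95 (≈-26.2947) theta=237/1045 (≈0.2268)
After 5 (propagate distance d=40): x=-17998/1045 (≈-17.2230) theta=237/1045 (≈0.2268)
After 6 (thin lens f=21): x=-17998/1045 (≈-17.2230) theta=4595/4389 (≈1.0469)
After 7 (propagate distance d=14): x=-8044/3135 (≈-2.5659) theta=4595/4389 (≈1.0469)
After 8 (thin lens f=36): x=-8044/3135 (≈-2.5659) theta=220852/197505 (≈1.1182)
After 9 (propagate distance d=48 (to screen)): x=3364708/65835 (≈51.1082) theta=220852/197505 (≈1.1182)
Rounded to 4 decimal places: x = 51.1082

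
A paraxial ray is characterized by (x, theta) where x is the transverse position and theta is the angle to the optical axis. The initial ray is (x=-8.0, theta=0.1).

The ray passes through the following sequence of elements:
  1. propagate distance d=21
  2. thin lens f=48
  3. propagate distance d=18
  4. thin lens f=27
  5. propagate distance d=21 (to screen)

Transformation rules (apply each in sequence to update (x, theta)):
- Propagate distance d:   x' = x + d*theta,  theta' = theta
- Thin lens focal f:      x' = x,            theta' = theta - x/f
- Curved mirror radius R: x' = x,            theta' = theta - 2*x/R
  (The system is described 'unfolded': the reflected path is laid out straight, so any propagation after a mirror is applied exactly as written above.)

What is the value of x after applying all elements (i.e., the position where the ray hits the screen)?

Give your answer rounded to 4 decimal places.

Answer: 4.2618

Derivation:
Initial: x=-8.0000 theta=0.1000
After 1 (propagate distance d=21): x=-5.9000 theta=0.1000
After 2 (thin lens f=48): x=-5.9000 theta=107/480 (≈0.2229)
After 3 (propagate distance d=18): x=-1.8875 theta=107/480 (≈0.2229)
After 4 (thin lens f=27): x=-1.8875 theta=253/864 (≈0.2928)
After 5 (propagate distance d=21 (to screen)): x=6137/1440 (≈4.2618) theta=253/864 (≈0.2928)
Rounded to 4 decimal places: x = 4.2618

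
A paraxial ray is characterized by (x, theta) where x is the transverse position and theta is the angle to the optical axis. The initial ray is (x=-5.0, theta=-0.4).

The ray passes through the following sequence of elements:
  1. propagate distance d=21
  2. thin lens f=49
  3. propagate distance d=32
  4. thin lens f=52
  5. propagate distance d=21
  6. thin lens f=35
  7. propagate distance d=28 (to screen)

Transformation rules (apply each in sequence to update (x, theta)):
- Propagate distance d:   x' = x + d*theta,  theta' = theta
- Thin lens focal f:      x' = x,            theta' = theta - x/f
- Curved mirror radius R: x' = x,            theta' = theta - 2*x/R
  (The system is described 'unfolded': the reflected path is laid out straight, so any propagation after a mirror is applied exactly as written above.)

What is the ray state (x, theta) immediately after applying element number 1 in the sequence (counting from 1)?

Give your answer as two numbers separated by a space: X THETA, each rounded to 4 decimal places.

Answer: -13.4000 -0.4000

Derivation:
Initial: x=-5.0000 theta=-0.4000
After 1 (propagate distance d=21): x=-13.4000 theta=-0.4000
Rounded to 4 decimal places: x = -13.4000, theta = -0.4000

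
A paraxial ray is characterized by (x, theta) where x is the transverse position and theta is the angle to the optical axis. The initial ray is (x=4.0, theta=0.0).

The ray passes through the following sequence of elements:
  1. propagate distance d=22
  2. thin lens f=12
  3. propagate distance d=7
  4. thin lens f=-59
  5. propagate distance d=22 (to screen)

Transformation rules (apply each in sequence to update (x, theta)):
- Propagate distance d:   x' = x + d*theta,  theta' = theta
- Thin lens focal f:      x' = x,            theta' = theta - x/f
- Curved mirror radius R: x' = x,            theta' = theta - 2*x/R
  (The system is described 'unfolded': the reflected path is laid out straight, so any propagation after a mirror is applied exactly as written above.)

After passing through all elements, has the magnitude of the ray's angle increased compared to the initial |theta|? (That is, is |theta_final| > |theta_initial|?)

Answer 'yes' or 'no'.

Initial: x=4.0000 theta=0.0000
After 1 (propagate distance d=22): x=4.0000 theta=0.0000
After 2 (thin lens f=12): x=4.0000 theta=-1/3 (≈-0.3333)
After 3 (propagate distance d=7): x=5/3 (≈1.6667) theta=-1/3 (≈-0.3333)
After 4 (thin lens f=-59): x=5/3 (≈1.6667) theta=-18/59 (≈-0.3051)
After 5 (propagate distance d=22 (to screen)): x=-893/177 (≈-5.0452) theta=-18/59 (≈-0.3051)
|theta_initial|=0.0000 |theta_final|=18/59 (≈0.3051) -> increased

Answer: yes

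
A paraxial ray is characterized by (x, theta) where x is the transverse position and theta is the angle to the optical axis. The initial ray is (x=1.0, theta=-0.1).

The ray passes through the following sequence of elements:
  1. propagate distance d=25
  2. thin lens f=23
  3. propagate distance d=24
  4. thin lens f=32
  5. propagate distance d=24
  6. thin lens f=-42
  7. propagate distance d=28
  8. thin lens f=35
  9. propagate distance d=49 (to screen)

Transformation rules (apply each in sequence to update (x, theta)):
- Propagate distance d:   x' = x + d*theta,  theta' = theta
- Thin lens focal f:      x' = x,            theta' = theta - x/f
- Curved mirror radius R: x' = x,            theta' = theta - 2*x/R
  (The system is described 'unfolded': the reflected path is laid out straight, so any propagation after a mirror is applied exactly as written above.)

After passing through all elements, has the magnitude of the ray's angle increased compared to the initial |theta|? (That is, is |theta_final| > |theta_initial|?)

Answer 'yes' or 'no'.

Answer: no

Derivation:
Initial: x=1.0000 theta=-0.1000
After 1 (propagate distance d=25): x=-1.5000 theta=-0.1000
After 2 (thin lens f=23): x=-1.5000 theta=-4/115 (≈-0.0348)
After 3 (propagate distance d=24): x=-537/230 (≈-2.3348) theta=-4/115 (≈-0.0348)
After 4 (thin lens f=32): x=-537/230 (≈-2.3348) theta=281/7360 (≈0.0382)
After 5 (propagate distance d=24): x=-261/184 (≈-1.4185) theta=281/7360 (≈0.0382)
After 6 (thin lens f=-42): x=-261/184 (≈-1.4185) theta=227/51520 (≈0.0044)
After 7 (propagate distance d=28): x=-2383/1840 (≈-1.2951) theta=227/51520 (≈0.0044)
After 8 (thin lens f=35): x=-2383/1840 (≈-1.2951) theta=10667/257600 (≈0.0414)
After 9 (propagate distance d=49 (to screen)): x=27009/36800 (≈0.7339) theta=10667/257600 (≈0.0414)
|theta_initial|=0.1000 |theta_final|=10667/257600 (≈0.0414) -> not increased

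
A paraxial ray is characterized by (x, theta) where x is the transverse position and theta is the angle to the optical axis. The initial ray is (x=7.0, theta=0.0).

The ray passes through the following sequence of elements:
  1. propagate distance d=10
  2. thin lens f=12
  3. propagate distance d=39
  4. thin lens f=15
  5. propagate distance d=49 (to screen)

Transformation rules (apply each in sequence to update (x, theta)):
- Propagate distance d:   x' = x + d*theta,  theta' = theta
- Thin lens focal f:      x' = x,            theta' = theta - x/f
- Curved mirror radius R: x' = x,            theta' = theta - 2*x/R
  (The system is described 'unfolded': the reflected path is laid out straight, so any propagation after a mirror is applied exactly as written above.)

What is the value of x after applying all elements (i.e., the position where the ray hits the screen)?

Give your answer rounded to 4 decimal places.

Initial: x=7.0000 theta=0.0000
After 1 (propagate distance d=10): x=7.0000 theta=0.0000
After 2 (thin lens f=12): x=7.0000 theta=-7/12 (≈-0.5833)
After 3 (propagate distance d=39): x=-15.7500 theta=-7/12 (≈-0.5833)
After 4 (thin lens f=15): x=-15.7500 theta=7/15 (≈0.4667)
After 5 (propagate distance d=49 (to screen)): x=427/60 (≈7.1167) theta=7/15 (≈0.4667)
Rounded to 4 decimal places: x = 7.1167

Answer: 7.1167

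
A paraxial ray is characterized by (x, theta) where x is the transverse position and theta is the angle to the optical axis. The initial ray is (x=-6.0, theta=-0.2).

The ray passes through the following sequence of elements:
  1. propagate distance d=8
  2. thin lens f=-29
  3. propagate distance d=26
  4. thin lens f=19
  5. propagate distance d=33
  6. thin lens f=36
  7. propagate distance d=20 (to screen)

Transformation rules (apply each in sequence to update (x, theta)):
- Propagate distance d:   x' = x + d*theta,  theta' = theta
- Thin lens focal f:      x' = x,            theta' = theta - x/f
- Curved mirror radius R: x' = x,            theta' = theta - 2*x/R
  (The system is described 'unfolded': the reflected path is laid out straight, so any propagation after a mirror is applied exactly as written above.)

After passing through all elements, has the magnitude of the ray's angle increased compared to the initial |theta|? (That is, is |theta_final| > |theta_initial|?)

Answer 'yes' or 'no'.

Initial: x=-6.0000 theta=-0.2000
After 1 (propagate distance d=8): x=-7.6000 theta=-0.2000
After 2 (thin lens f=-29): x=-7.6000 theta=-67/145 (≈-0.4621)
After 3 (propagate distance d=26): x=-2844/145 (≈-19.6138) theta=-67/145 (≈-0.4621)
After 4 (thin lens f=19): x=-2844/145 (≈-19.6138) theta=1571/2755 (≈0.5702)
After 5 (propagate distance d=33): x=-2193/2755 (≈-0.7960) theta=1571/2755 (≈0.5702)
After 6 (thin lens f=36): x=-2193/2755 (≈-0.7960) theta=19583/33060 (≈0.5923)
After 7 (propagate distance d=20 (to screen)): x=91336/8265 (≈11.0509) theta=19583/33060 (≈0.5923)
|theta_initial|=0.2000 |theta_final|=19583/33060 (≈0.5923) -> increased

Answer: yes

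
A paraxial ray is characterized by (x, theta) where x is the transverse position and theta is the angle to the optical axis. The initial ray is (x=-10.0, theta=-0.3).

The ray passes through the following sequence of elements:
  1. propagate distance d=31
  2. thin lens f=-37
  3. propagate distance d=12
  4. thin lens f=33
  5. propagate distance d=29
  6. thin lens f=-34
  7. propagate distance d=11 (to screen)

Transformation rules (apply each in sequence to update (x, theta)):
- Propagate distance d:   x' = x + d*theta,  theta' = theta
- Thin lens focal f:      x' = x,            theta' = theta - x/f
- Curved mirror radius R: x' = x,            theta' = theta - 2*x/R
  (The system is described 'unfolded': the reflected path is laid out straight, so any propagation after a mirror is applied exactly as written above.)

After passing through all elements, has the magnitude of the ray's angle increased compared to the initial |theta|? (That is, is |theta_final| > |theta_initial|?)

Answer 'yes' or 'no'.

Initial: x=-10.0000 theta=-0.3000
After 1 (propagate distance d=31): x=-19.3000 theta=-0.3000
After 2 (thin lens f=-37): x=-19.3000 theta=-152/185 (≈-0.8216)
After 3 (propagate distance d=12): x=-10789/370 (≈-29.1595) theta=-152/185 (≈-0.8216)
After 4 (thin lens f=33): x=-10789/370 (≈-29.1595) theta=757/12210 (≈0.0620)
After 5 (propagate distance d=29): x=-167042/6105 (≈-27.3615) theta=757/12210 (≈0.0620)
After 6 (thin lens f=-34): x=-167042/6105 (≈-27.3615) theta=-3023/4070 (≈-0.7428)
After 7 (propagate distance d=11 (to screen)): x=-433843/12210 (≈-35.5318) theta=-3023/4070 (≈-0.7428)
|theta_initial|=0.3000 |theta_final|=3023/4070 (≈0.7428) -> increased

Answer: yes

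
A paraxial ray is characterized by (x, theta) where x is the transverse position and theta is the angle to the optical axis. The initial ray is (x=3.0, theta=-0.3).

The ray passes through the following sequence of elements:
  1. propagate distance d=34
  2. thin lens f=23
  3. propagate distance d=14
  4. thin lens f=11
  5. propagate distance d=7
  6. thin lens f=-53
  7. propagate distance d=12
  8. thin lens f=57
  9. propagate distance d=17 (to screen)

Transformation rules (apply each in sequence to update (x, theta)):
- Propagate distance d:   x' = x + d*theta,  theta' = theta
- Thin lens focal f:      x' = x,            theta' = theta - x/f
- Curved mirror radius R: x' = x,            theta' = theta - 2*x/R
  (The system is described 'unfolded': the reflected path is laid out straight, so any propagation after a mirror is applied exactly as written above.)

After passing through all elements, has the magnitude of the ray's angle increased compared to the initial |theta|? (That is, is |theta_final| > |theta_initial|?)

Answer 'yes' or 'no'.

Initial: x=3.0000 theta=-0.3000
After 1 (propagate distance d=34): x=-7.2000 theta=-0.3000
After 2 (thin lens f=23): x=-7.2000 theta=3/230 (≈0.0130)
After 3 (propagate distance d=14): x=-807/115 (≈-7.0174) theta=3/230 (≈0.0130)
After 4 (thin lens f=11): x=-807/115 (≈-7.0174) theta=1647/2530 (≈0.6510)
After 5 (propagate distance d=7): x=-1245/506 (≈-2.4605) theta=1647/2530 (≈0.6510)
After 6 (thin lens f=-53): x=-1245/506 (≈-2.4605) theta=40533/67045 (≈0.6046)
After 7 (propagate distance d=12): x=642867/134090 (≈4.7943) theta=40533/67045 (≈0.6046)
After 8 (thin lens f=57): x=642867/134090 (≈4.7943) theta=265193/509542 (≈0.5205)
After 9 (propagate distance d=17 (to screen)): x=17377939/1273855 (≈13.6420) theta=265193/509542 (≈0.5205)
|theta_initial|=0.3000 |theta_final|=265193/509542 (≈0.5205) -> increased

Answer: yes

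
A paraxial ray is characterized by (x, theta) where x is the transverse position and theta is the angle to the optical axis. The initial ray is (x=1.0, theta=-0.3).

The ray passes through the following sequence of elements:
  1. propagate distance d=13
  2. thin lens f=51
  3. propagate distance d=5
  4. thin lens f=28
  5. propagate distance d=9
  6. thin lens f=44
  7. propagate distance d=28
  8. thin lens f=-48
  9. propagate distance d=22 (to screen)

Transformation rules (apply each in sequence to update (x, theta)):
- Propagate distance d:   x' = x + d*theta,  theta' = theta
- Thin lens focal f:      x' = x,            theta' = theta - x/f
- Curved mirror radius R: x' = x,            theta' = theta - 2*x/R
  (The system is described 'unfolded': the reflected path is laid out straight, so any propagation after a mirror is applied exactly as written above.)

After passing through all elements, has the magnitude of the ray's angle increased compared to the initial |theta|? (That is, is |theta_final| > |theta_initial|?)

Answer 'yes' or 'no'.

Initial: x=1.0000 theta=-0.3000
After 1 (propagate distance d=13): x=-2.9000 theta=-0.3000
After 2 (thin lens f=51): x=-2.9000 theta=-62/255 (≈-0.2431)
After 3 (propagate distance d=5): x=-2099/510 (≈-4.1157) theta=-62/255 (≈-0.2431)
After 4 (thin lens f=28): x=-2099/510 (≈-4.1157) theta=-1373/14280 (≈-0.0961)
After 5 (propagate distance d=9): x=-71129/14280 (≈-4.9810) theta=-1373/14280 (≈-0.0961)
After 6 (thin lens f=44): x=-71129/14280 (≈-4.9810) theta=1531/89760 (≈0.0171)
After 7 (propagate distance d=28): x=-5895/1309 (≈-4.5034) theta=1531/89760 (≈0.0171)
After 8 (thin lens f=-48): x=-5895/1309 (≈-4.5034) theta=-48233/628320 (≈-0.0768)
After 9 (propagate distance d=22 (to screen)): x=-277909/44880 (≈-6.1923) theta=-48233/628320 (≈-0.0768)
|theta_initial|=0.3000 |theta_final|=48233/628320 (≈0.0768) -> not increased

Answer: no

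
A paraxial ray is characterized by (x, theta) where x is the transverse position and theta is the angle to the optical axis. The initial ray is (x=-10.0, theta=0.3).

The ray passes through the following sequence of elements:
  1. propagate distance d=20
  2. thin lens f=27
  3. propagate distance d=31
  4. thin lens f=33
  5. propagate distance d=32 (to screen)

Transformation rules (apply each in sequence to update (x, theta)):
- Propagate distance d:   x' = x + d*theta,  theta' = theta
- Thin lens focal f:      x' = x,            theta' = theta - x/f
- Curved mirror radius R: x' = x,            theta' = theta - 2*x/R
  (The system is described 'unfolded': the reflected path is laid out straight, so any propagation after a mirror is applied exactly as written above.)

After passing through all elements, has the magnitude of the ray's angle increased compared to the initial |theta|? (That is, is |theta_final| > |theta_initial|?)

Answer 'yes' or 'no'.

Answer: no

Derivation:
Initial: x=-10.0000 theta=0.3000
After 1 (propagate distance d=20): x=-4.0000 theta=0.3000
After 2 (thin lens f=27): x=-4.0000 theta=121/270 (≈0.4481)
After 3 (propagate distance d=31): x=2671/270 (≈9.8926) theta=121/270 (≈0.4481)
After 4 (thin lens f=33): x=2671/270 (≈9.8926) theta=661/4455 (≈0.1484)
After 5 (propagate distance d=32 (to screen)): x=130447/8910 (≈14.6405) theta=661/4455 (≈0.1484)
|theta_initial|=0.3000 |theta_final|=661/4455 (≈0.1484) -> not increased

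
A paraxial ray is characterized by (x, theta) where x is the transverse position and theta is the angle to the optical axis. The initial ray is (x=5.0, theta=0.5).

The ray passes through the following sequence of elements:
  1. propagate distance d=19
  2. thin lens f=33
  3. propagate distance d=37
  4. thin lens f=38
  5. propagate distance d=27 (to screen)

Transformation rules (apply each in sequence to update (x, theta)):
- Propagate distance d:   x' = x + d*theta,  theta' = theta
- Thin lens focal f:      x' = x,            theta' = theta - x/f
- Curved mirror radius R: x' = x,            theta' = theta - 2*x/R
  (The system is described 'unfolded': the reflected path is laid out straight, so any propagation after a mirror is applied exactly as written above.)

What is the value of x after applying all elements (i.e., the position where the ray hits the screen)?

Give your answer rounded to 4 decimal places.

Answer: 6.4829

Derivation:
Initial: x=5.0000 theta=0.5000
After 1 (propagate distance d=19): x=14.5000 theta=0.5000
After 2 (thin lens f=33): x=14.5000 theta=2/33 (≈0.0606)
After 3 (propagate distance d=37): x=1105/66 (≈16.7424) theta=2/33 (≈0.0606)
After 4 (thin lens f=38): x=1105/66 (≈16.7424) theta=-953/2508 (≈-0.3800)
After 5 (propagate distance d=27 (to screen)): x=16259/2508 (≈6.4829) theta=-953/2508 (≈-0.3800)
Rounded to 4 decimal places: x = 6.4829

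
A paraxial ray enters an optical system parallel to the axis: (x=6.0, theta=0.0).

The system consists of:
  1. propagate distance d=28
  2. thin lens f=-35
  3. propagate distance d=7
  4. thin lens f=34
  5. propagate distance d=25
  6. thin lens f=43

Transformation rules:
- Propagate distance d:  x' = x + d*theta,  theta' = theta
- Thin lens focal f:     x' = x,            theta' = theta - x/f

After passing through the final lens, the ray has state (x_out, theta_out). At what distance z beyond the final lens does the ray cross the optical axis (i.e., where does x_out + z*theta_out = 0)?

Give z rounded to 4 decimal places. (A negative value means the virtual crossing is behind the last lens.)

Answer: 33.5903

Derivation:
Initial: x=6.0000 theta=0.0000
After 1 (propagate distance d=28): x=6.0000 theta=0.0000
After 2 (thin lens f=-35): x=6.0000 theta=6/35 (≈0.1714)
After 3 (propagate distance d=7): x=7.2000 theta=6/35 (≈0.1714)
After 4 (thin lens f=34): x=7.2000 theta=-24/595 (≈-0.0403)
After 5 (propagate distance d=25): x=3684/595 (≈6.1916) theta=-24/595 (≈-0.0403)
After 6 (thin lens f=43): x=3684/595 (≈6.1916) theta=-4716/25585 (≈-0.1843)
z_focus = -x_out/theta_out = -(3684/595)/(-4716/25585) = 13201/393 ≈ 33.5903
Rounded to 4 decimal places: z = 33.5903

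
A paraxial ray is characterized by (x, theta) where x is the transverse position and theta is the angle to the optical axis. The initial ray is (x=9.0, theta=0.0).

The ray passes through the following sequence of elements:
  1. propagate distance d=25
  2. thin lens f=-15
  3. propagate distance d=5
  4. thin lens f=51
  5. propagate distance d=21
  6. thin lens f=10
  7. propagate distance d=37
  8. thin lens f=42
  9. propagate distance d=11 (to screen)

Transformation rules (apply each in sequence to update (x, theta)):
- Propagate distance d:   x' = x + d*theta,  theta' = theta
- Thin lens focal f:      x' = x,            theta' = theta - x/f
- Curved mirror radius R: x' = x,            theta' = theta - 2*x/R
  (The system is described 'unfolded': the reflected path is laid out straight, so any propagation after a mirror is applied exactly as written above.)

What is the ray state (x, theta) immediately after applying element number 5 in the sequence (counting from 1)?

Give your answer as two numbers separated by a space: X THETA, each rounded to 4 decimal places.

Initial: x=9.0000 theta=0.0000
After 1 (propagate distance d=25): x=9.0000 theta=0.0000
After 2 (thin lens f=-15): x=9.0000 theta=0.6000
After 3 (propagate distance d=5): x=12.0000 theta=0.6000
After 4 (thin lens f=51): x=12.0000 theta=31/85 (≈0.3647)
After 5 (propagate distance d=21): x=1671/85 (≈19.6588) theta=31/85 (≈0.3647)
Rounded to 4 decimal places: x = 19.6588, theta = 0.3647

Answer: 19.6588 0.3647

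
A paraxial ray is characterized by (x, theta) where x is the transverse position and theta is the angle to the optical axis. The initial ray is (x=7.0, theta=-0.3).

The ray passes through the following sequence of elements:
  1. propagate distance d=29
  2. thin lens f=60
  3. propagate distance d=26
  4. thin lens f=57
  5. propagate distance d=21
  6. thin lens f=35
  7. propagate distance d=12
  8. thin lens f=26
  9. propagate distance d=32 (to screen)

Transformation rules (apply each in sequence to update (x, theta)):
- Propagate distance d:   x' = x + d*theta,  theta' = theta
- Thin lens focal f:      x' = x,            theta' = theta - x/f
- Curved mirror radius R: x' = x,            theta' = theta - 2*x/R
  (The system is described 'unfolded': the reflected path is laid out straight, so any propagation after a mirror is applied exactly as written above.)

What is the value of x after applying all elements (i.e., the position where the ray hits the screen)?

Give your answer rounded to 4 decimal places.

Answer: 8.5338

Derivation:
Initial: x=7.0000 theta=-0.3000
After 1 (propagate distance d=29): x=-1.7000 theta=-0.3000
After 2 (thin lens f=60): x=-1.7000 theta=-163/600 (≈-0.2717)
After 3 (propagate distance d=26): x=-2629/300 (≈-8.7633) theta=-163/600 (≈-0.2717)
After 4 (thin lens f=57): x=-2629/300 (≈-8.7633) theta=-4033/34200 (≈-0.1179)
After 5 (propagate distance d=21): x=-42711/3800 (≈-11.2397) theta=-4033/34200 (≈-0.1179)
After 6 (thin lens f=35): x=-42711/3800 (≈-11.2397) theta=60811/299250 (≈0.2032)
After 7 (propagate distance d=12): x=-3511679/399000 (≈-8.8012) theta=60811/299250 (≈0.2032)
After 8 (thin lens f=26): x=-3511679/399000 (≈-8.8012) theta=2408483/4446000 (≈0.5417)
After 9 (propagate distance d=32 (to screen)): x=26558923/3112200 (≈8.5338) theta=2408483/4446000 (≈0.5417)
Rounded to 4 decimal places: x = 8.5338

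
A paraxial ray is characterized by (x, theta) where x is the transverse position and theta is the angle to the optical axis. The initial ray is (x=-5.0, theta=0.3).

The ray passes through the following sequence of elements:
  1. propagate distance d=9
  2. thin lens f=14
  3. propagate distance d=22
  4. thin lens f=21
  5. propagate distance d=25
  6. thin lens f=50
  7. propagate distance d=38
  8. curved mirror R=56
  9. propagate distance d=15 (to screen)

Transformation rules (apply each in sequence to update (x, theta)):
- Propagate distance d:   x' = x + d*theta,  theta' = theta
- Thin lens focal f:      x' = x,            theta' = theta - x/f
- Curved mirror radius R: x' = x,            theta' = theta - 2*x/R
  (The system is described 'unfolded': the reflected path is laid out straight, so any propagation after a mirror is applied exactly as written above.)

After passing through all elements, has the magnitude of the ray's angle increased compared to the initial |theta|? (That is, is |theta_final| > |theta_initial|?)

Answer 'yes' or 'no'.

Initial: x=-5.0000 theta=0.3000
After 1 (propagate distance d=9): x=-2.3000 theta=0.3000
After 2 (thin lens f=14): x=-2.3000 theta=13/28 (≈0.4643)
After 3 (propagate distance d=22): x=277/35 (≈7.9143) theta=13/28 (≈0.4643)
After 4 (thin lens f=21): x=277/35 (≈7.9143) theta=257/2940 (≈0.0874)
After 5 (propagate distance d=25): x=29693/2940 (≈10.0997) theta=257/2940 (≈0.0874)
After 6 (thin lens f=50): x=29693/2940 (≈10.0997) theta=-16843/147000 (≈-0.1146)
After 7 (propagate distance d=38): x=105577/18375 (≈5.7457) theta=-16843/147000 (≈-0.1146)
After 8 (curved mirror R=56): x=105577/18375 (≈5.7457) theta=-21937/68600 (≈-0.3198)
After 9 (propagate distance d=15 (to screen)): x=976487/1029000 (≈0.9490) theta=-21937/68600 (≈-0.3198)
|theta_initial|=0.3000 |theta_final|=21937/68600 (≈0.3198) -> increased

Answer: yes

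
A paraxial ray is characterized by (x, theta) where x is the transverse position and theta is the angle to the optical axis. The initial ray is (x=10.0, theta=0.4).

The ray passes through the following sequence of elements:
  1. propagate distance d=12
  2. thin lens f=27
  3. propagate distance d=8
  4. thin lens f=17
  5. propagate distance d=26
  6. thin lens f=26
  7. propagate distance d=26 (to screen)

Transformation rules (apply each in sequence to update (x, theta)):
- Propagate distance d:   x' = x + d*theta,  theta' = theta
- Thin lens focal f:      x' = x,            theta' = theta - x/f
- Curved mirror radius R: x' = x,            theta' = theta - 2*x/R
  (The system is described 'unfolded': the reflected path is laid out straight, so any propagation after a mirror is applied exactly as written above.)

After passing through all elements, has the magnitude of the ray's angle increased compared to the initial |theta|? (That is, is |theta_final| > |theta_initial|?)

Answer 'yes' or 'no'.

Initial: x=10.0000 theta=0.4000
After 1 (propagate distance d=12): x=14.8000 theta=0.4000
After 2 (thin lens f=27): x=14.8000 theta=-4/27 (≈-0.1481)
After 3 (propagate distance d=8): x=1838/135 (≈13.6148) theta=-4/27 (≈-0.1481)
After 4 (thin lens f=17): x=1838/135 (≈13.6148) theta=-242/255 (≈-0.9490)
After 5 (propagate distance d=26): x=-25382/2295 (≈-11.0597) theta=-242/255 (≈-0.9490)
After 6 (thin lens f=26): x=-25382/2295 (≈-11.0597) theta=-919/1755 (≈-0.5236)
After 7 (propagate distance d=26 (to screen)): x=-6292/255 (≈-24.6745) theta=-919/1755 (≈-0.5236)
|theta_initial|=0.4000 |theta_final|=919/1755 (≈0.5236) -> increased

Answer: yes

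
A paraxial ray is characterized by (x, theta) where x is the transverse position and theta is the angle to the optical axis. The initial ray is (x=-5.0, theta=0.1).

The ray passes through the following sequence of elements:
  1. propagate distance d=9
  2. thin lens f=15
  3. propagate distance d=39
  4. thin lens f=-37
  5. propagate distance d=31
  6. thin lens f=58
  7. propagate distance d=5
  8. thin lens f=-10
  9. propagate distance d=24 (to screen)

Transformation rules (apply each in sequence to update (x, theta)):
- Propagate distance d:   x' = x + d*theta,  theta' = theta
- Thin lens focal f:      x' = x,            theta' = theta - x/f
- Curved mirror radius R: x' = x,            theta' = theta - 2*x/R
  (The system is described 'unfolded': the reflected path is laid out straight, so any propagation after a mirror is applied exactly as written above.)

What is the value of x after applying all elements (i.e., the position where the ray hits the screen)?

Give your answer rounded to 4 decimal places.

Answer: 109.8373

Derivation:
Initial: x=-5.0000 theta=0.1000
After 1 (propagate distance d=9): x=-4.1000 theta=0.1000
After 2 (thin lens f=15): x=-4.1000 theta=28/75 (≈0.3733)
After 3 (propagate distance d=39): x=10.4600 theta=28/75 (≈0.3733)
After 4 (thin lens f=-37): x=10.4600 theta=3641/5550 (≈0.6560)
After 5 (propagate distance d=31): x=85462/2775 (≈30.7971) theta=3641/5550 (≈0.6560)
After 6 (thin lens f=58): x=85462/2775 (≈30.7971) theta=6709/53650 (≈0.1251)
After 7 (propagate distance d=5): x=5057431/160950 (≈31.4224) theta=6709/53650 (≈0.1251)
After 8 (thin lens f=-10): x=5057431/160950 (≈31.4224) theta=5258701/1609500 (≈3.2673)
After 9 (propagate distance d=24 (to screen)): x=88391567/804750 (≈109.8373) theta=5258701/1609500 (≈3.2673)
Rounded to 4 decimal places: x = 109.8373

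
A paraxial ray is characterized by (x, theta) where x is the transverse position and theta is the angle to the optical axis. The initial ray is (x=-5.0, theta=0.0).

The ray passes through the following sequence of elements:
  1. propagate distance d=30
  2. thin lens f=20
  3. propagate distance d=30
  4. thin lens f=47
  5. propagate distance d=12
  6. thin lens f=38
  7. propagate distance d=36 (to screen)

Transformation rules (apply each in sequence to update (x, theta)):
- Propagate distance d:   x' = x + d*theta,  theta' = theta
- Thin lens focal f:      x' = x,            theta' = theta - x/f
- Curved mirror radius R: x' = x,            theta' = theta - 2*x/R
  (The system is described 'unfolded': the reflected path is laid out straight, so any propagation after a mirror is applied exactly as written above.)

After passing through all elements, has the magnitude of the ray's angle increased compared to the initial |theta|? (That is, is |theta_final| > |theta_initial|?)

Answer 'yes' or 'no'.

Answer: yes

Derivation:
Initial: x=-5.0000 theta=0.0000
After 1 (propagate distance d=30): x=-5.0000 theta=0.0000
After 2 (thin lens f=20): x=-5.0000 theta=0.2500
After 3 (propagate distance d=30): x=2.5000 theta=0.2500
After 4 (thin lens f=47): x=2.5000 theta=37/188 (≈0.1968)
After 5 (propagate distance d=12): x=457/94 (≈4.8617) theta=37/188 (≈0.1968)
After 6 (thin lens f=38): x=457/94 (≈4.8617) theta=123/1786 (≈0.0689)
After 7 (propagate distance d=36 (to screen)): x=13111/1786 (≈7.3410) theta=123/1786 (≈0.0689)
|theta_initial|=0.0000 |theta_final|=123/1786 (≈0.0689) -> increased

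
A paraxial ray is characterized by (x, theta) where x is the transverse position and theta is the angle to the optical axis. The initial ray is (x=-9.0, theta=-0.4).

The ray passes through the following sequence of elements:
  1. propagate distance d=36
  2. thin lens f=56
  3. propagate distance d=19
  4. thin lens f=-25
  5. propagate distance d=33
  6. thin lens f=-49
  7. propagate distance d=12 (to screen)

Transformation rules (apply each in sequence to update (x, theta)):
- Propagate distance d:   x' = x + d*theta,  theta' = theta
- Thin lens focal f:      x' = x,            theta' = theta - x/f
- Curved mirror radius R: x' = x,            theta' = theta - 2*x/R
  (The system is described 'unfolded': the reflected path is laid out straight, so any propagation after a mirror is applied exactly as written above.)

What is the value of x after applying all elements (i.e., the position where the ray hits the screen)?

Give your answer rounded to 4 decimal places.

Answer: -76.7244

Derivation:
Initial: x=-9.0000 theta=-0.4000
After 1 (propagate distance d=36): x=-23.4000 theta=-0.4000
After 2 (thin lens f=56): x=-23.4000 theta=1/56 (≈0.0179)
After 3 (propagate distance d=19): x=-6457/280 (≈-23.0607) theta=1/56 (≈0.0179)
After 4 (thin lens f=-25): x=-6457/280 (≈-23.0607) theta=-1583/1750 (≈-0.9046)
After 5 (propagate distance d=33): x=-370381/7000 (≈-52.9116) theta=-1583/1750 (≈-0.9046)
After 6 (thin lens f=-49): x=-370381/7000 (≈-52.9116) theta=-680649/343000 (≈-1.9844)
After 7 (propagate distance d=12 (to screen)): x=-26316457/343000 (≈-76.7244) theta=-680649/343000 (≈-1.9844)
Rounded to 4 decimal places: x = -76.7244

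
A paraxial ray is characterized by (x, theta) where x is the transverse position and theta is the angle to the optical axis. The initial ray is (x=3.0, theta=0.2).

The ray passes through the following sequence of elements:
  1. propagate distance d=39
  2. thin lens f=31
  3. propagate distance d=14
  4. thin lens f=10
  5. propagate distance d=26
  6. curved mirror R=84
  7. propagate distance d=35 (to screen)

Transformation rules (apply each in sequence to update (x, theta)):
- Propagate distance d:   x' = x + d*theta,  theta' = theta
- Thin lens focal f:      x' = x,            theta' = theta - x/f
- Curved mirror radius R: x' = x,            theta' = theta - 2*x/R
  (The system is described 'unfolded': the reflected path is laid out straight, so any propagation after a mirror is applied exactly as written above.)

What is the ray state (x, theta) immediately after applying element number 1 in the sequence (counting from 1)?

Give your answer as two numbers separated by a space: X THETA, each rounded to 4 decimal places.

Initial: x=3.0000 theta=0.2000
After 1 (propagate distance d=39): x=10.8000 theta=0.2000
Rounded to 4 decimal places: x = 10.8000, theta = 0.2000

Answer: 10.8000 0.2000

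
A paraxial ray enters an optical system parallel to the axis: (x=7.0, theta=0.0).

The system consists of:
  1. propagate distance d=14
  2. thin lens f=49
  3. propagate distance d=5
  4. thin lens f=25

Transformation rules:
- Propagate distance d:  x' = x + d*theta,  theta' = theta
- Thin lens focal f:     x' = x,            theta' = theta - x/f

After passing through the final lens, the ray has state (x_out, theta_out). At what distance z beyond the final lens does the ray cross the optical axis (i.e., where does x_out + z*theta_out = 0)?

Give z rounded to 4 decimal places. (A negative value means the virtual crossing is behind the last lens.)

Answer: 15.9420

Derivation:
Initial: x=7.0000 theta=0.0000
After 1 (propagate distance d=14): x=7.0000 theta=0.0000
After 2 (thin lens f=49): x=7.0000 theta=-1/7 (≈-0.1429)
After 3 (propagate distance d=5): x=44/7 (≈6.2857) theta=-1/7 (≈-0.1429)
After 4 (thin lens f=25): x=44/7 (≈6.2857) theta=-69/175 (≈-0.3943)
z_focus = -x_out/theta_out = -(44/7)/(-69/175) = 1100/69 ≈ 15.9420
Rounded to 4 decimal places: z = 15.9420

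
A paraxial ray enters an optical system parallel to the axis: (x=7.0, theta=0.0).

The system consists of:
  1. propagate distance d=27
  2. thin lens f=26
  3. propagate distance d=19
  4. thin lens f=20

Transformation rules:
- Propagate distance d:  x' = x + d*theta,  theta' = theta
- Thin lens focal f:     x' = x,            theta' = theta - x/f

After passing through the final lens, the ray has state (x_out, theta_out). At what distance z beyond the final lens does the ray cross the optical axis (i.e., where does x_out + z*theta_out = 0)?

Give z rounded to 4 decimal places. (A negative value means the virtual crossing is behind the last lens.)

Answer: 5.1852

Derivation:
Initial: x=7.0000 theta=0.0000
After 1 (propagate distance d=27): x=7.0000 theta=0.0000
After 2 (thin lens f=26): x=7.0000 theta=-7/26 (≈-0.2692)
After 3 (propagate distance d=19): x=49/26 (≈1.8846) theta=-7/26 (≈-0.2692)
After 4 (thin lens f=20): x=49/26 (≈1.8846) theta=-189/520 (≈-0.3635)
z_focus = -x_out/theta_out = -(49/26)/(-189/520) = 140/27 ≈ 5.1852
Rounded to 4 decimal places: z = 5.1852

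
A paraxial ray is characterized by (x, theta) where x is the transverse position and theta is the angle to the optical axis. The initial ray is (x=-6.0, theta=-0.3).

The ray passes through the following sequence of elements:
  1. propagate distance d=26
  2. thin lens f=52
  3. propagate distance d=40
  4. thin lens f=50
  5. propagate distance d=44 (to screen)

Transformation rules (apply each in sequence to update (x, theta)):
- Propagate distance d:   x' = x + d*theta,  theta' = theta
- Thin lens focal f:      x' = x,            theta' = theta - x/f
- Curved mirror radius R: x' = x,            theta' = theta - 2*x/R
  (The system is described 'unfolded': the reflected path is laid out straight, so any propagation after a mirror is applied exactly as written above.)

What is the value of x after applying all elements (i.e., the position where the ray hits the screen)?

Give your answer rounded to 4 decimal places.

Initial: x=-6.0000 theta=-0.3000
After 1 (propagate distance d=26): x=-13.8000 theta=-0.3000
After 2 (thin lens f=52): x=-13.8000 theta=-9/260 (≈-0.0346)
After 3 (propagate distance d=40): x=-987/65 (≈-15.1846) theta=-9/260 (≈-0.0346)
After 4 (thin lens f=50): x=-987/65 (≈-15.1846) theta=1749/6500 (≈0.2691)
After 5 (propagate distance d=44 (to screen)): x=-5436/1625 (≈-3.3452) theta=1749/6500 (≈0.2691)
Rounded to 4 decimal places: x = -3.3452

Answer: -3.3452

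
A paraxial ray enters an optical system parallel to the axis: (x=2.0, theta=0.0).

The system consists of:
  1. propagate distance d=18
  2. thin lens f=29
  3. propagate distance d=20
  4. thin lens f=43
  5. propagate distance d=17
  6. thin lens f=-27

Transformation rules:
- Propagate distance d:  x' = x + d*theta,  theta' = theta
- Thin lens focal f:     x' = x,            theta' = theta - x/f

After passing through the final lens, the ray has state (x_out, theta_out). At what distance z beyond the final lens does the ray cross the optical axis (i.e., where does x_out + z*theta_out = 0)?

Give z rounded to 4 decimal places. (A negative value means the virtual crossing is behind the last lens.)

Initial: x=2.0000 theta=0.0000
After 1 (propagate distance d=18): x=2.0000 theta=0.0000
After 2 (thin lens f=29): x=2.0000 theta=-2/29 (≈-0.0690)
After 3 (propagate distance d=20): x=18/29 (≈0.6207) theta=-2/29 (≈-0.0690)
After 4 (thin lens f=43): x=18/29 (≈0.6207) theta=-104/1247 (≈-0.0834)
After 5 (propagate distance d=17): x=-994/1247 (≈-0.7971) theta=-104/1247 (≈-0.0834)
After 6 (thin lens f=-27): x=-994/1247 (≈-0.7971) theta=-3802/33669 (≈-0.1129)
z_focus = -x_out/theta_out = -(-994/1247)/(-3802/33669) = -13419/1901 ≈ -7.0589
Rounded to 4 decimal places: z = -7.0589

Answer: -7.0589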